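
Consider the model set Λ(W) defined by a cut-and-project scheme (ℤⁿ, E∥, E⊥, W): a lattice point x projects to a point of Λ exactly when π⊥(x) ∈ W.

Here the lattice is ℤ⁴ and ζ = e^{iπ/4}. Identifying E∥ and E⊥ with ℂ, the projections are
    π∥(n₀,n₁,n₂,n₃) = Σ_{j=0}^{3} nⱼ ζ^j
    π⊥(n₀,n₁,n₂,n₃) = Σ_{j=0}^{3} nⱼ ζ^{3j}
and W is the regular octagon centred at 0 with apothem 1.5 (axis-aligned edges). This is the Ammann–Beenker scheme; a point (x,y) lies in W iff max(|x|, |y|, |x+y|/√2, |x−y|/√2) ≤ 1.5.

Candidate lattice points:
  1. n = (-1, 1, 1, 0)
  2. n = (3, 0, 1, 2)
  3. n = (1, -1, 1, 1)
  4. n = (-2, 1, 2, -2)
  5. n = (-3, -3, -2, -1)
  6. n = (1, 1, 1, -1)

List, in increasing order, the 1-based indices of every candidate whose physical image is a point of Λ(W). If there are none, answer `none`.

With ζ = e^{iπ/4} the internal vectors are ζ^0,ζ^3,ζ^6,ζ^9.
#1 (-1, 1, 1, 0): internal (-1.7071, -0.2929); octagon support 1.7071 vs apothem 1.5 → ∉ W
#2 (3, 0, 1, 2): internal (4.4142, 0.4142); octagon support 4.4142 vs apothem 1.5 → ∉ W
#3 (1, -1, 1, 1): internal (2.4142, -1.0000); octagon support 2.4142 vs apothem 1.5 → ∉ W
#4 (-2, 1, 2, -2): internal (-4.1213, -2.7071); octagon support 4.8284 vs apothem 1.5 → ∉ W
#5 (-3, -3, -2, -1): internal (-1.5858, -0.8284); octagon support 1.7071 vs apothem 1.5 → ∉ W
#6 (1, 1, 1, -1): internal (-0.4142, -1.0000); octagon support 1.0000 vs apothem 1.5 → ∈ W

6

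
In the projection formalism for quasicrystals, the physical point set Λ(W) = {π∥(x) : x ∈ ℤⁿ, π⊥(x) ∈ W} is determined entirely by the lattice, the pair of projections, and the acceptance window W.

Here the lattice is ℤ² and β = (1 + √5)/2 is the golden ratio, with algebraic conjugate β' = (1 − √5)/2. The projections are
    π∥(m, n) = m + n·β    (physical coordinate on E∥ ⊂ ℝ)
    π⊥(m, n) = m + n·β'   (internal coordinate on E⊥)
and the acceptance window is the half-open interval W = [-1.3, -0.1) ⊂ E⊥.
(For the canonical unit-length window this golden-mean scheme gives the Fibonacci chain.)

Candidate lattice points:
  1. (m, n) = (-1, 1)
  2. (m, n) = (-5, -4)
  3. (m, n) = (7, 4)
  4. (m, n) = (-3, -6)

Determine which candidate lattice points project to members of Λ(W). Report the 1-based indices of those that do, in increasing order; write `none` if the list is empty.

none

Compute β' = (1−√5)/2 = -0.6180, so π⊥(m,n) = m -0.6180·n.
[1] lift (-1,1): star map gives -1.6180; window check -1.3 ≤ -1.6180 < -0.1 is false → out
[2] lift (-5,-4): star map gives -2.5279; window check -1.3 ≤ -2.5279 < -0.1 is false → out
[3] lift (7,4): star map gives 4.5279; window check -1.3 ≤ 4.5279 < -0.1 is false → out
[4] lift (-3,-6): star map gives 0.7082; window check -1.3 ≤ 0.7082 < -0.1 is false → out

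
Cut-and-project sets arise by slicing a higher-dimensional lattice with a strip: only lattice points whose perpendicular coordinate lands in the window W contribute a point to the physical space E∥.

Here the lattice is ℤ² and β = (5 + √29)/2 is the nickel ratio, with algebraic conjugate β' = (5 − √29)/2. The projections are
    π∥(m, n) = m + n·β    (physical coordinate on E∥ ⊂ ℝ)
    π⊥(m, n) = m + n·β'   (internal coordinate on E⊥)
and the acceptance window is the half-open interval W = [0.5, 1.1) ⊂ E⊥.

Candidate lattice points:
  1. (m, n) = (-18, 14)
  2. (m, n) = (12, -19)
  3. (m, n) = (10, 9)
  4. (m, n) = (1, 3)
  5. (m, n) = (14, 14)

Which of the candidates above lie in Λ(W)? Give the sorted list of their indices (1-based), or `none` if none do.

none

Numerically β ≈ 5.1926 and β' = −1/β ≈ -0.1926.
[1] lift (-18,14): star map gives -20.6962; window check 0.5 ≤ -20.6962 < 1.1 is false → out
[2] lift (12,-19): star map gives 15.6591; window check 0.5 ≤ 15.6591 < 1.1 is false → out
[3] lift (10,9): star map gives 8.2668; window check 0.5 ≤ 8.2668 < 1.1 is false → out
[4] lift (1,3): star map gives 0.4223; window check 0.5 ≤ 0.4223 < 1.1 is false → out
[5] lift (14,14): star map gives 11.3038; window check 0.5 ≤ 11.3038 < 1.1 is false → out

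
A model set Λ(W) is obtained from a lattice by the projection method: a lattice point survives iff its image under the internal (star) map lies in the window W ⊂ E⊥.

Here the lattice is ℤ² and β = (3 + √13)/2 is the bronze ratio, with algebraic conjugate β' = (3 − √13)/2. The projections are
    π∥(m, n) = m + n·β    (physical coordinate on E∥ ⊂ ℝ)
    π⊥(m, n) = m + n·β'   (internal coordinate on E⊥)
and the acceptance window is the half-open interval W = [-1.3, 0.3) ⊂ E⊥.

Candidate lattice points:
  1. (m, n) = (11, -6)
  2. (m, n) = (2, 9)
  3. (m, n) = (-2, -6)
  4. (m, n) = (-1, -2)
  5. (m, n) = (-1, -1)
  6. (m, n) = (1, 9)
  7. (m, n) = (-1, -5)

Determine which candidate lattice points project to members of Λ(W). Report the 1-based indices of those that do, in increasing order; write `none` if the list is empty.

2, 3, 4, 5

Numerically β ≈ 3.3028 and β' = −1/β ≈ -0.3028.
#1 (11,-6): internal coord 11 + (-6)·β' = +12.8167; +12.8167 ∉ [-1.3, 0.3) → out
#2 (2,9): internal coord 2 + (9)·β' = -0.7250; -0.7250 ∈ [-1.3, 0.3) → IN Λ
#3 (-2,-6): internal coord -2 + (-6)·β' = -0.1833; -0.1833 ∈ [-1.3, 0.3) → IN Λ
#4 (-1,-2): internal coord -1 + (-2)·β' = -0.3944; -0.3944 ∈ [-1.3, 0.3) → IN Λ
#5 (-1,-1): internal coord -1 + (-1)·β' = -0.6972; -0.6972 ∈ [-1.3, 0.3) → IN Λ
#6 (1,9): internal coord 1 + (9)·β' = -1.7250; -1.7250 ∉ [-1.3, 0.3) → out
#7 (-1,-5): internal coord -1 + (-5)·β' = +0.5139; +0.5139 ∉ [-1.3, 0.3) → out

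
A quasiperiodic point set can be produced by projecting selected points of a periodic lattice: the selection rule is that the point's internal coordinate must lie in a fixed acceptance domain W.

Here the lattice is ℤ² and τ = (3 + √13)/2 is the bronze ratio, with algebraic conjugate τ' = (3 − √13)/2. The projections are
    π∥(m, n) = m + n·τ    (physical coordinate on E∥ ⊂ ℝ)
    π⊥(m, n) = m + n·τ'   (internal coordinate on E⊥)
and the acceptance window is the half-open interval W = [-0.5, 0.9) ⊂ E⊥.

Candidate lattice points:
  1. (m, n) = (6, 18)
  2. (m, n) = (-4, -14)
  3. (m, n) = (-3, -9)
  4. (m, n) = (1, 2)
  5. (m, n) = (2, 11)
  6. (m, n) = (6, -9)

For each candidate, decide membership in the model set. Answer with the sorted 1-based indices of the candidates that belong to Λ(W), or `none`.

1, 2, 3, 4

Numerically τ ≈ 3.302776 and τ' = −1/τ ≈ -0.302776.
#1 (6,18): internal coord 6 + (18)·τ' = +0.550039; +0.550039 ∈ [-0.5, 0.9) → IN Λ
#2 (-4,-14): internal coord -4 + (-14)·τ' = +0.238859; +0.238859 ∈ [-0.5, 0.9) → IN Λ
#3 (-3,-9): internal coord -3 + (-9)·τ' = -0.275019; -0.275019 ∈ [-0.5, 0.9) → IN Λ
#4 (1,2): internal coord 1 + (2)·τ' = +0.394449; +0.394449 ∈ [-0.5, 0.9) → IN Λ
#5 (2,11): internal coord 2 + (11)·τ' = -1.330532; -1.330532 ∉ [-0.5, 0.9) → out
#6 (6,-9): internal coord 6 + (-9)·τ' = +8.724981; +8.724981 ∉ [-0.5, 0.9) → out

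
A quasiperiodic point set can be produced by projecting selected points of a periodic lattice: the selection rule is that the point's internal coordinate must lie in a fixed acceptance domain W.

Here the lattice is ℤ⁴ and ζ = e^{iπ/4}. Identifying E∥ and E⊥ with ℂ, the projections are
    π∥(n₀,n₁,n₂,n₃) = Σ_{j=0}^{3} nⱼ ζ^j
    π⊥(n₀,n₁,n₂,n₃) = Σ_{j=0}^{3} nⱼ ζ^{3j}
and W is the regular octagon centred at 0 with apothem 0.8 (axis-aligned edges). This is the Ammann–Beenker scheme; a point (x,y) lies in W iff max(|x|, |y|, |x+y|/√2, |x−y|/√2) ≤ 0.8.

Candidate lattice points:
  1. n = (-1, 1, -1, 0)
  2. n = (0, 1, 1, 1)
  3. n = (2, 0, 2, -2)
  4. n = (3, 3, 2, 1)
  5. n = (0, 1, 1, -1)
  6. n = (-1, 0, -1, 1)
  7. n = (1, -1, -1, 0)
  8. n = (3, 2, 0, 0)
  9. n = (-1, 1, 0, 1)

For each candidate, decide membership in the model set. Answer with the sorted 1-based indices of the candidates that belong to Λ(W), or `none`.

Internal map: ζ^{3j} for j=0..3 gives (1,0), (−√2/2,√2/2), (0,−1), (√2/2,√2/2).
candidate 1: n = (-1, 1, -1, 0) → π⊥ ≈ (-1.70711, +1.70711); max(|x|,|y|,|x±y|/√2) = 2.41421 > 0.8 ⇒ ∉ W
candidate 2: n = (0, 1, 1, 1) → π⊥ ≈ (+0.00000, +0.41421); max(|x|,|y|,|x±y|/√2) = 0.41421 ≤ 0.8 ⇒ ∈ W
candidate 3: n = (2, 0, 2, -2) → π⊥ ≈ (+0.58579, -3.41421); max(|x|,|y|,|x±y|/√2) = 3.41421 > 0.8 ⇒ ∉ W
candidate 4: n = (3, 3, 2, 1) → π⊥ ≈ (+1.58579, +0.82843); max(|x|,|y|,|x±y|/√2) = 1.70711 > 0.8 ⇒ ∉ W
candidate 5: n = (0, 1, 1, -1) → π⊥ ≈ (-1.41421, -1.00000); max(|x|,|y|,|x±y|/√2) = 1.70711 > 0.8 ⇒ ∉ W
candidate 6: n = (-1, 0, -1, 1) → π⊥ ≈ (-0.29289, +1.70711); max(|x|,|y|,|x±y|/√2) = 1.70711 > 0.8 ⇒ ∉ W
candidate 7: n = (1, -1, -1, 0) → π⊥ ≈ (+1.70711, +0.29289); max(|x|,|y|,|x±y|/√2) = 1.70711 > 0.8 ⇒ ∉ W
candidate 8: n = (3, 2, 0, 0) → π⊥ ≈ (+1.58579, +1.41421); max(|x|,|y|,|x±y|/√2) = 2.12132 > 0.8 ⇒ ∉ W
candidate 9: n = (-1, 1, 0, 1) → π⊥ ≈ (-1.00000, +1.41421); max(|x|,|y|,|x±y|/√2) = 1.70711 > 0.8 ⇒ ∉ W

2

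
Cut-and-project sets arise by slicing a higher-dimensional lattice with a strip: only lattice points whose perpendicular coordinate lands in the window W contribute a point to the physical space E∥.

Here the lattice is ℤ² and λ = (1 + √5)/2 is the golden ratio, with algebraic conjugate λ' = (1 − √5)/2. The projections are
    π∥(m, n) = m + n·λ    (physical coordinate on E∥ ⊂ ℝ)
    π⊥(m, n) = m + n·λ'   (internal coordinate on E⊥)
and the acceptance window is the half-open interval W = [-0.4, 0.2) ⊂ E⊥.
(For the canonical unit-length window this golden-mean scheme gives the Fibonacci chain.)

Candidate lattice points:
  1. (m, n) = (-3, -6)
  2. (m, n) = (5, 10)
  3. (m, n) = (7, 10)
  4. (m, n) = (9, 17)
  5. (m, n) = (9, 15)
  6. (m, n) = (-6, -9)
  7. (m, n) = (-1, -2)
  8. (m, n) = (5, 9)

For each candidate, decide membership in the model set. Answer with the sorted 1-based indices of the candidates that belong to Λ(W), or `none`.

5

Numerically λ ≈ 1.61803 and λ' = −1/λ ≈ -0.61803.
candidate 1: (m,n)=(-3,-6) → π∥ = -3-6·λ ≈ -12.70820, π⊥ = -3-6·λ' ≈ 0.70820 ∉ [-0.4, 0.2) ⇒ out
candidate 2: (m,n)=(5,10) → π∥ = 5+10·λ ≈ 21.18034, π⊥ = 5+10·λ' ≈ -1.18034 ∉ [-0.4, 0.2) ⇒ out
candidate 3: (m,n)=(7,10) → π∥ = 7+10·λ ≈ 23.18034, π⊥ = 7+10·λ' ≈ 0.81966 ∉ [-0.4, 0.2) ⇒ out
candidate 4: (m,n)=(9,17) → π∥ = 9+17·λ ≈ 36.50658, π⊥ = 9+17·λ' ≈ -1.50658 ∉ [-0.4, 0.2) ⇒ out
candidate 5: (m,n)=(9,15) → π∥ = 9+15·λ ≈ 33.27051, π⊥ = 9+15·λ' ≈ -0.27051 ∈ [-0.4, 0.2) ⇒ IN Λ
candidate 6: (m,n)=(-6,-9) → π∥ = -6-9·λ ≈ -20.56231, π⊥ = -6-9·λ' ≈ -0.43769 ∉ [-0.4, 0.2) ⇒ out
candidate 7: (m,n)=(-1,-2) → π∥ = -1-2·λ ≈ -4.23607, π⊥ = -1-2·λ' ≈ 0.23607 ∉ [-0.4, 0.2) ⇒ out
candidate 8: (m,n)=(5,9) → π∥ = 5+9·λ ≈ 19.56231, π⊥ = 5+9·λ' ≈ -0.56231 ∉ [-0.4, 0.2) ⇒ out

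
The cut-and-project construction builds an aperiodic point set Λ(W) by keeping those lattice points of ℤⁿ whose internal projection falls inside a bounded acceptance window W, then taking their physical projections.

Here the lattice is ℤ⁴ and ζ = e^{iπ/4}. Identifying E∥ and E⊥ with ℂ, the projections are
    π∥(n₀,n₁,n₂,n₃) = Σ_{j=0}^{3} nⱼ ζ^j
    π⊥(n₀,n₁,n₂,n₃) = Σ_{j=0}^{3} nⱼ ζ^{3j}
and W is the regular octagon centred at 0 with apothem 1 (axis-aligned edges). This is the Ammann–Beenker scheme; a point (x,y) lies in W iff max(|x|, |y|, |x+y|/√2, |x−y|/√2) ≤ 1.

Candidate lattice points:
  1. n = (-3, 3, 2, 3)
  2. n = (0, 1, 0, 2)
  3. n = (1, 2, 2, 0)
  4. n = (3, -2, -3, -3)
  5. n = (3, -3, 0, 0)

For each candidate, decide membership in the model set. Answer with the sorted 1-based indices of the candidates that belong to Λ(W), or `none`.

3

π⊥(n) = n₀ + n₁ζ³ + n₂ζ⁶ + n₃ζ⁹ where ζ = e^{iπ/4}.
#1 (-3, 3, 2, 3): internal (-3.0000, 2.2426); octagon support 3.7071 vs apothem 1 → ∉ W
#2 (0, 1, 0, 2): internal (0.7071, 2.1213); octagon support 2.1213 vs apothem 1 → ∉ W
#3 (1, 2, 2, 0): internal (-0.4142, -0.5858); octagon support 0.7071 vs apothem 1 → ∈ W
#4 (3, -2, -3, -3): internal (2.2929, -0.5355); octagon support 2.2929 vs apothem 1 → ∉ W
#5 (3, -3, 0, 0): internal (5.1213, -2.1213); octagon support 5.1213 vs apothem 1 → ∉ W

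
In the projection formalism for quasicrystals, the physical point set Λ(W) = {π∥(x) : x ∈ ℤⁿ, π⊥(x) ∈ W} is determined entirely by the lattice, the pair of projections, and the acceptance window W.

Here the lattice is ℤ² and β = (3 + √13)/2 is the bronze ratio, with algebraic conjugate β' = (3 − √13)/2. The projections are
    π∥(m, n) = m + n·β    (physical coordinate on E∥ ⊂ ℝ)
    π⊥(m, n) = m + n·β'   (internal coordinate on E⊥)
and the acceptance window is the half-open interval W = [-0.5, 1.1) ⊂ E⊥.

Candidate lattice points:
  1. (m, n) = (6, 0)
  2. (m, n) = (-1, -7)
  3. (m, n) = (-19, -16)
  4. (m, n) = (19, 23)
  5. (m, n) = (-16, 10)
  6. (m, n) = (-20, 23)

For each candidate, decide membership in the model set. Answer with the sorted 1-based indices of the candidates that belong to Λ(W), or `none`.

none

β' = (3−√13)/2 ≈ -0.302776.
candidate 1: (m,n)=(6,0) → π∥ = 6+0·β ≈ 6.000000, π⊥ = 6+0·β' ≈ 6.000000 ∉ [-0.5, 1.1) ⇒ out
candidate 2: (m,n)=(-1,-7) → π∥ = -1-7·β ≈ -24.119429, π⊥ = -1-7·β' ≈ 1.119429 ∉ [-0.5, 1.1) ⇒ out
candidate 3: (m,n)=(-19,-16) → π∥ = -19-16·β ≈ -71.844410, π⊥ = -19-16·β' ≈ -14.155590 ∉ [-0.5, 1.1) ⇒ out
candidate 4: (m,n)=(19,23) → π∥ = 19+23·β ≈ 94.963840, π⊥ = 19+23·β' ≈ 12.036160 ∉ [-0.5, 1.1) ⇒ out
candidate 5: (m,n)=(-16,10) → π∥ = -16+10·β ≈ 17.027756, π⊥ = -16+10·β' ≈ -19.027756 ∉ [-0.5, 1.1) ⇒ out
candidate 6: (m,n)=(-20,23) → π∥ = -20+23·β ≈ 55.963840, π⊥ = -20+23·β' ≈ -26.963840 ∉ [-0.5, 1.1) ⇒ out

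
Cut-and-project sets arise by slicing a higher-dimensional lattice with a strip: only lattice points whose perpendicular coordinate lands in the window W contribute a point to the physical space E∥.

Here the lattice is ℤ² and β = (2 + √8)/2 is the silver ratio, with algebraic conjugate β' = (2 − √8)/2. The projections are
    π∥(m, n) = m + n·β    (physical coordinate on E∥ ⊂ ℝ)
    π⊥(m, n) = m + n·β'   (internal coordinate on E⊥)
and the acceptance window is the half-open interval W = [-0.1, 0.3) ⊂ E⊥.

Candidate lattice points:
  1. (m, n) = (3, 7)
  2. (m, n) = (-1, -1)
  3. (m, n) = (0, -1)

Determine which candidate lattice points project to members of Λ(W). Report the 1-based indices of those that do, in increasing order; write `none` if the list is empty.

Numerically β ≈ 2.4142 and β' = −1/β ≈ -0.4142.
[1] lift (3,7): star map gives 0.1005; window check -0.1 ≤ 0.1005 < 0.3 is true → IN Λ
[2] lift (-1,-1): star map gives -0.5858; window check -0.1 ≤ -0.5858 < 0.3 is false → out
[3] lift (0,-1): star map gives 0.4142; window check -0.1 ≤ 0.4142 < 0.3 is false → out

1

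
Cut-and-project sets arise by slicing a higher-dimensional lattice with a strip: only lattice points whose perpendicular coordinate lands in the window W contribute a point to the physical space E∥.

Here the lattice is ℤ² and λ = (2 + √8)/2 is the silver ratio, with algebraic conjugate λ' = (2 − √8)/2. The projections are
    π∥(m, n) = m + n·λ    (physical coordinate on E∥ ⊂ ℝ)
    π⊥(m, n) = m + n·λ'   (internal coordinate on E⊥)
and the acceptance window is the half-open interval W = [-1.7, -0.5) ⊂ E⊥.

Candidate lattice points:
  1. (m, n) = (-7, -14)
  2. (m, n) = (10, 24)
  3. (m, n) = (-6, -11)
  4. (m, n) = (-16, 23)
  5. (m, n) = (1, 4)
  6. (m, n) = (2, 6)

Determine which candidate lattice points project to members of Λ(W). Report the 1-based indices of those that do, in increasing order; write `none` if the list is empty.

Numerically λ ≈ 2.414214 and λ' = −1/λ ≈ -0.414214.
#1 (-7,-14): internal coord -7 + (-14)·λ' = -1.201010; -1.201010 ∈ [-1.7, -0.5) → IN Λ
#2 (10,24): internal coord 10 + (24)·λ' = +0.058875; +0.058875 ∉ [-1.7, -0.5) → out
#3 (-6,-11): internal coord -6 + (-11)·λ' = -1.443651; -1.443651 ∈ [-1.7, -0.5) → IN Λ
#4 (-16,23): internal coord -16 + (23)·λ' = -25.526912; -25.526912 ∉ [-1.7, -0.5) → out
#5 (1,4): internal coord 1 + (4)·λ' = -0.656854; -0.656854 ∈ [-1.7, -0.5) → IN Λ
#6 (2,6): internal coord 2 + (6)·λ' = -0.485281; -0.485281 ∉ [-1.7, -0.5) → out

1, 3, 5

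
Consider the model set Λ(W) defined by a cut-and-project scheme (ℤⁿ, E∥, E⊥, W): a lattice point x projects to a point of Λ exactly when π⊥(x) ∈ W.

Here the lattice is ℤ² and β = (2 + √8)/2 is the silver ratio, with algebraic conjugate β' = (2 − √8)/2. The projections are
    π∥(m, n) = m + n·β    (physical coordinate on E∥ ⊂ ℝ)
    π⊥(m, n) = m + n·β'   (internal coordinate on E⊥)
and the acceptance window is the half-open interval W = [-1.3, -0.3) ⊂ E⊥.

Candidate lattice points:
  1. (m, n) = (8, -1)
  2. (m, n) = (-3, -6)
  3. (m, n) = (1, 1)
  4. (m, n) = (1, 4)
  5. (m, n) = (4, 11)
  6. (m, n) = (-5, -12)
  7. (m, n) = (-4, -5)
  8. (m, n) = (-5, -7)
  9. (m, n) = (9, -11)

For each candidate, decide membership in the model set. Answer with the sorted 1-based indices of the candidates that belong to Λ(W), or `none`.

2, 4, 5

Compute β' = (2−√8)/2 = -0.4142, so π⊥(m,n) = m -0.4142·n.
#1 (8,-1): internal coord 8 + (-1)·β' = +8.4142; +8.4142 ∉ [-1.3, -0.3) → out
#2 (-3,-6): internal coord -3 + (-6)·β' = -0.5147; -0.5147 ∈ [-1.3, -0.3) → IN Λ
#3 (1,1): internal coord 1 + (1)·β' = +0.5858; +0.5858 ∉ [-1.3, -0.3) → out
#4 (1,4): internal coord 1 + (4)·β' = -0.6569; -0.6569 ∈ [-1.3, -0.3) → IN Λ
#5 (4,11): internal coord 4 + (11)·β' = -0.5563; -0.5563 ∈ [-1.3, -0.3) → IN Λ
#6 (-5,-12): internal coord -5 + (-12)·β' = -0.0294; -0.0294 ∉ [-1.3, -0.3) → out
#7 (-4,-5): internal coord -4 + (-5)·β' = -1.9289; -1.9289 ∉ [-1.3, -0.3) → out
#8 (-5,-7): internal coord -5 + (-7)·β' = -2.1005; -2.1005 ∉ [-1.3, -0.3) → out
#9 (9,-11): internal coord 9 + (-11)·β' = +13.5563; +13.5563 ∉ [-1.3, -0.3) → out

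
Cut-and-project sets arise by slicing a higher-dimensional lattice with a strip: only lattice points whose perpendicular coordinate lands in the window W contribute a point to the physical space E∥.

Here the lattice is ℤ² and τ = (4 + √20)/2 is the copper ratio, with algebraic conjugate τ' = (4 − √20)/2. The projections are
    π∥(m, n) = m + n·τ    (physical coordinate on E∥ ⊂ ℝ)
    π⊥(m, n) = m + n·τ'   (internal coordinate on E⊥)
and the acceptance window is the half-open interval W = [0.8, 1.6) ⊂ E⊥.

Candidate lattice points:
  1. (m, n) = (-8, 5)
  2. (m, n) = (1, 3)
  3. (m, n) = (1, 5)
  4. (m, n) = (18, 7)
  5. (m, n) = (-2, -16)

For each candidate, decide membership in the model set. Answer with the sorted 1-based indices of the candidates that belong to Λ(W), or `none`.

none

Numerically τ ≈ 4.2361 and τ' = −1/τ ≈ -0.2361.
[1] lift (-8,5): star map gives -9.1803; window check 0.8 ≤ -9.1803 < 1.6 is false → out
[2] lift (1,3): star map gives 0.2918; window check 0.8 ≤ 0.2918 < 1.6 is false → out
[3] lift (1,5): star map gives -0.1803; window check 0.8 ≤ -0.1803 < 1.6 is false → out
[4] lift (18,7): star map gives 16.3475; window check 0.8 ≤ 16.3475 < 1.6 is false → out
[5] lift (-2,-16): star map gives 1.7771; window check 0.8 ≤ 1.7771 < 1.6 is false → out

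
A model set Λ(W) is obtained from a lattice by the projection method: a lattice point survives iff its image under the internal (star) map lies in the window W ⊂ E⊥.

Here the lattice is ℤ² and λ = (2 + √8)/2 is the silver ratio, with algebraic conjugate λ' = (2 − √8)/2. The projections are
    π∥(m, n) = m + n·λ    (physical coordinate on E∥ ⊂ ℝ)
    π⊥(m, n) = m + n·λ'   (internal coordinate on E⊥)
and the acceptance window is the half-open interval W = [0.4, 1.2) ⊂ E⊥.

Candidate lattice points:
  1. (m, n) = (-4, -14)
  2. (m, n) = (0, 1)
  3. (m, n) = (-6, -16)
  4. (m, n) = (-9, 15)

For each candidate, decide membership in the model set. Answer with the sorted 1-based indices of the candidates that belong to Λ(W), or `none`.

Compute λ' = (2−√8)/2 = -0.4142, so π⊥(m,n) = m -0.4142·n.
candidate 1: (m,n)=(-4,-14) → π∥ = -4-14·λ ≈ -37.7990, π⊥ = -4-14·λ' ≈ 1.7990 ∉ [0.4, 1.2) ⇒ out
candidate 2: (m,n)=(0,1) → π∥ = 0+1·λ ≈ 2.4142, π⊥ = 0+1·λ' ≈ -0.4142 ∉ [0.4, 1.2) ⇒ out
candidate 3: (m,n)=(-6,-16) → π∥ = -6-16·λ ≈ -44.6274, π⊥ = -6-16·λ' ≈ 0.6274 ∈ [0.4, 1.2) ⇒ IN Λ
candidate 4: (m,n)=(-9,15) → π∥ = -9+15·λ ≈ 27.2132, π⊥ = -9+15·λ' ≈ -15.2132 ∉ [0.4, 1.2) ⇒ out

3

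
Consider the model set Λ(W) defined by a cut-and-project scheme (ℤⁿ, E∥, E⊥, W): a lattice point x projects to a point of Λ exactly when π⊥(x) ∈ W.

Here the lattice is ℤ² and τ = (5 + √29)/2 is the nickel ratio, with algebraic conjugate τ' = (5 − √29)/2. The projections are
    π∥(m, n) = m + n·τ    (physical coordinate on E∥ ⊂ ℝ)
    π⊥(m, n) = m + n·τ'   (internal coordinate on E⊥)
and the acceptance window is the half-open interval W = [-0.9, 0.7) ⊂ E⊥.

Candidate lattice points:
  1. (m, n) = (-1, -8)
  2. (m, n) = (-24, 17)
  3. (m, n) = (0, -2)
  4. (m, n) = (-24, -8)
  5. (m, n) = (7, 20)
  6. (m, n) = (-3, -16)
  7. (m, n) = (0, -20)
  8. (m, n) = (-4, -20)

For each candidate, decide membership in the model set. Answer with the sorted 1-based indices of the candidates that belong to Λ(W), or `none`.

Numerically τ ≈ 5.1926 and τ' = −1/τ ≈ -0.1926.
#1 (-1,-8): internal coord -1 + (-8)·τ' = +0.5407; +0.5407 ∈ [-0.9, 0.7) → IN Λ
#2 (-24,17): internal coord -24 + (17)·τ' = -27.2739; -27.2739 ∉ [-0.9, 0.7) → out
#3 (0,-2): internal coord 0 + (-2)·τ' = +0.3852; +0.3852 ∈ [-0.9, 0.7) → IN Λ
#4 (-24,-8): internal coord -24 + (-8)·τ' = -22.4593; -22.4593 ∉ [-0.9, 0.7) → out
#5 (7,20): internal coord 7 + (20)·τ' = +3.1484; +3.1484 ∉ [-0.9, 0.7) → out
#6 (-3,-16): internal coord -3 + (-16)·τ' = +0.0813; +0.0813 ∈ [-0.9, 0.7) → IN Λ
#7 (0,-20): internal coord 0 + (-20)·τ' = +3.8516; +3.8516 ∉ [-0.9, 0.7) → out
#8 (-4,-20): internal coord -4 + (-20)·τ' = -0.1484; -0.1484 ∈ [-0.9, 0.7) → IN Λ

1, 3, 6, 8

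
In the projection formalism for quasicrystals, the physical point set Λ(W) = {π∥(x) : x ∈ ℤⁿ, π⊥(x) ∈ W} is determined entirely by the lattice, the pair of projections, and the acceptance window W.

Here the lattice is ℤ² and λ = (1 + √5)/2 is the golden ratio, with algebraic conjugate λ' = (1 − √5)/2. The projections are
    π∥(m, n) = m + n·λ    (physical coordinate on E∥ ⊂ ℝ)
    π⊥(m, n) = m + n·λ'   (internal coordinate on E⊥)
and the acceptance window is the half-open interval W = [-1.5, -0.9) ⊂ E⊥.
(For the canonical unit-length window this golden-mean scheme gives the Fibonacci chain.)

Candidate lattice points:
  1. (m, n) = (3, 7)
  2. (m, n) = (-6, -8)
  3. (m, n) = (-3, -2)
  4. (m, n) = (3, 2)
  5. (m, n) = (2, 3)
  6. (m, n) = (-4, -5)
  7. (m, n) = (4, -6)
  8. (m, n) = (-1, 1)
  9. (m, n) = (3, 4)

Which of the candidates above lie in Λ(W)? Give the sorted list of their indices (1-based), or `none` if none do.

1, 2, 6

Compute λ' = (1−√5)/2 = -0.618034, so π⊥(m,n) = m -0.618034·n.
candidate 1: (m,n)=(3,7) → π∥ = 3+7·λ ≈ 14.326238, π⊥ = 3+7·λ' ≈ -1.326238 ∈ [-1.5, -0.9) ⇒ IN Λ
candidate 2: (m,n)=(-6,-8) → π∥ = -6-8·λ ≈ -18.944272, π⊥ = -6-8·λ' ≈ -1.055728 ∈ [-1.5, -0.9) ⇒ IN Λ
candidate 3: (m,n)=(-3,-2) → π∥ = -3-2·λ ≈ -6.236068, π⊥ = -3-2·λ' ≈ -1.763932 ∉ [-1.5, -0.9) ⇒ out
candidate 4: (m,n)=(3,2) → π∥ = 3+2·λ ≈ 6.236068, π⊥ = 3+2·λ' ≈ 1.763932 ∉ [-1.5, -0.9) ⇒ out
candidate 5: (m,n)=(2,3) → π∥ = 2+3·λ ≈ 6.854102, π⊥ = 2+3·λ' ≈ 0.145898 ∉ [-1.5, -0.9) ⇒ out
candidate 6: (m,n)=(-4,-5) → π∥ = -4-5·λ ≈ -12.090170, π⊥ = -4-5·λ' ≈ -0.909830 ∈ [-1.5, -0.9) ⇒ IN Λ
candidate 7: (m,n)=(4,-6) → π∥ = 4-6·λ ≈ -5.708204, π⊥ = 4-6·λ' ≈ 7.708204 ∉ [-1.5, -0.9) ⇒ out
candidate 8: (m,n)=(-1,1) → π∥ = -1+1·λ ≈ 0.618034, π⊥ = -1+1·λ' ≈ -1.618034 ∉ [-1.5, -0.9) ⇒ out
candidate 9: (m,n)=(3,4) → π∥ = 3+4·λ ≈ 9.472136, π⊥ = 3+4·λ' ≈ 0.527864 ∉ [-1.5, -0.9) ⇒ out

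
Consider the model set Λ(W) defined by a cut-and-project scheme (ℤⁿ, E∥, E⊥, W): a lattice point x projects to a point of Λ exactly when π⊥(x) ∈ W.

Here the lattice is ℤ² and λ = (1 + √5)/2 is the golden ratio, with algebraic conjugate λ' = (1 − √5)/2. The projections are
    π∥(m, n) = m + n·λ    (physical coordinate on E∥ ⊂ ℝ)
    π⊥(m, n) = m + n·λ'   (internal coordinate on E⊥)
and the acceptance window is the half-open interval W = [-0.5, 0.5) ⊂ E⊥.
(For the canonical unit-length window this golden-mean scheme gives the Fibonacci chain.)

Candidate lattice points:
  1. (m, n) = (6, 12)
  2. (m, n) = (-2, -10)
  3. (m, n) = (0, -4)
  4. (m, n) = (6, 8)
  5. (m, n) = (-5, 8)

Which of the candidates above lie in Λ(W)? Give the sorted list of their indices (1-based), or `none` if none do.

none

λ' = (1−√5)/2 ≈ -0.6180.
[1] lift (6,12): star map gives -1.4164; window check -0.5 ≤ -1.4164 < 0.5 is false → out
[2] lift (-2,-10): star map gives 4.1803; window check -0.5 ≤ 4.1803 < 0.5 is false → out
[3] lift (0,-4): star map gives 2.4721; window check -0.5 ≤ 2.4721 < 0.5 is false → out
[4] lift (6,8): star map gives 1.0557; window check -0.5 ≤ 1.0557 < 0.5 is false → out
[5] lift (-5,8): star map gives -9.9443; window check -0.5 ≤ -9.9443 < 0.5 is false → out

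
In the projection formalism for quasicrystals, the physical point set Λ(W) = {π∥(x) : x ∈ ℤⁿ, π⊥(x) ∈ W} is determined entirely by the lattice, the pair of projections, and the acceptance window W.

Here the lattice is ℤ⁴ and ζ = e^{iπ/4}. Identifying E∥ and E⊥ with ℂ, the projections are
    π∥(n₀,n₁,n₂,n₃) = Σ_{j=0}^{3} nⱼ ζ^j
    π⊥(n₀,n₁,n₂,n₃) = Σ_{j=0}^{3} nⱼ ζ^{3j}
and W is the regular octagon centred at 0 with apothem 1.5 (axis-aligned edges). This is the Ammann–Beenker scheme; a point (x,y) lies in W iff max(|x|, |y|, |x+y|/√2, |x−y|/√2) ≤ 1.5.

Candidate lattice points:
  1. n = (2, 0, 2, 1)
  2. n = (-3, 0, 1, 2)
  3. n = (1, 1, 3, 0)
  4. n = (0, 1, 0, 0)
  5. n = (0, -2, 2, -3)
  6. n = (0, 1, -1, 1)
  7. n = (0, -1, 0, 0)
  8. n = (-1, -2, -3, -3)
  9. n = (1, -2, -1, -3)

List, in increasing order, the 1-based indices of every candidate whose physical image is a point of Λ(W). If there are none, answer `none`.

4, 7

Internal map: ζ^{3j} for j=0..3 gives (1,0), (−√2/2,√2/2), (0,−1), (√2/2,√2/2).
#1 (2, 0, 2, 1): internal (2.707107, -1.292893); octagon support 2.828427 vs apothem 1.5 → ∉ W
#2 (-3, 0, 1, 2): internal (-1.585786, 0.414214); octagon support 1.585786 vs apothem 1.5 → ∉ W
#3 (1, 1, 3, 0): internal (0.292893, -2.292893); octagon support 2.292893 vs apothem 1.5 → ∉ W
#4 (0, 1, 0, 0): internal (-0.707107, 0.707107); octagon support 1.000000 vs apothem 1.5 → ∈ W
#5 (0, -2, 2, -3): internal (-0.707107, -5.535534); octagon support 5.535534 vs apothem 1.5 → ∉ W
#6 (0, 1, -1, 1): internal (0.000000, 2.414214); octagon support 2.414214 vs apothem 1.5 → ∉ W
#7 (0, -1, 0, 0): internal (0.707107, -0.707107); octagon support 1.000000 vs apothem 1.5 → ∈ W
#8 (-1, -2, -3, -3): internal (-1.707107, -0.535534); octagon support 1.707107 vs apothem 1.5 → ∉ W
#9 (1, -2, -1, -3): internal (0.292893, -2.535534); octagon support 2.535534 vs apothem 1.5 → ∉ W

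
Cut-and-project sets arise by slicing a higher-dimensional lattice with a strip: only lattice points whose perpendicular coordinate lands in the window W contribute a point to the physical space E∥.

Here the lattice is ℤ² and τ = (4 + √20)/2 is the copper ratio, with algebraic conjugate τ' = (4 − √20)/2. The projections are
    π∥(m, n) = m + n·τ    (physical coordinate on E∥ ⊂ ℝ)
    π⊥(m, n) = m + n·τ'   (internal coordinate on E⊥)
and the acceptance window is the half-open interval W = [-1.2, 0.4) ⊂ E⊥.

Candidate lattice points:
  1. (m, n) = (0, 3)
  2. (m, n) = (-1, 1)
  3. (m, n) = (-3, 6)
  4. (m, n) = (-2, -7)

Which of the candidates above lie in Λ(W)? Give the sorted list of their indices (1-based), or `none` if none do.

1, 4

Compute τ' = (4−√20)/2 = -0.2361, so π⊥(m,n) = m -0.2361·n.
[1] lift (0,3): star map gives -0.7082; window check -1.2 ≤ -0.7082 < 0.4 is true → IN Λ
[2] lift (-1,1): star map gives -1.2361; window check -1.2 ≤ -1.2361 < 0.4 is false → out
[3] lift (-3,6): star map gives -4.4164; window check -1.2 ≤ -4.4164 < 0.4 is false → out
[4] lift (-2,-7): star map gives -0.3475; window check -1.2 ≤ -0.3475 < 0.4 is true → IN Λ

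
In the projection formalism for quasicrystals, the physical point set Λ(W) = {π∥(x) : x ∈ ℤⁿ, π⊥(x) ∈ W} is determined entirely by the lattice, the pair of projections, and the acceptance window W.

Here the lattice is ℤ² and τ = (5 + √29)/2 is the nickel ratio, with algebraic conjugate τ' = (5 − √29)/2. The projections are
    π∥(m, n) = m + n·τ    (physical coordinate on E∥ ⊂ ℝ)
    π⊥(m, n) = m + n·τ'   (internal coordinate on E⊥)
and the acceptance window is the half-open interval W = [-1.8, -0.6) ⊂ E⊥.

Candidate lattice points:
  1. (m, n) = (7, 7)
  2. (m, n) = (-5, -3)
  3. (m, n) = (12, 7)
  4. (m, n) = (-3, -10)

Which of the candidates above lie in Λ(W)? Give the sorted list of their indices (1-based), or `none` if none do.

4

Compute τ' = (5−√29)/2 = -0.192582, so π⊥(m,n) = m -0.192582·n.
candidate 1: (m,n)=(7,7) → π∥ = 7+7·τ ≈ 43.348077, π⊥ = 7+7·τ' ≈ 5.651923 ∉ [-1.8, -0.6) ⇒ out
candidate 2: (m,n)=(-5,-3) → π∥ = -5-3·τ ≈ -20.577747, π⊥ = -5-3·τ' ≈ -4.422253 ∉ [-1.8, -0.6) ⇒ out
candidate 3: (m,n)=(12,7) → π∥ = 12+7·τ ≈ 48.348077, π⊥ = 12+7·τ' ≈ 10.651923 ∉ [-1.8, -0.6) ⇒ out
candidate 4: (m,n)=(-3,-10) → π∥ = -3-10·τ ≈ -54.925824, π⊥ = -3-10·τ' ≈ -1.074176 ∈ [-1.8, -0.6) ⇒ IN Λ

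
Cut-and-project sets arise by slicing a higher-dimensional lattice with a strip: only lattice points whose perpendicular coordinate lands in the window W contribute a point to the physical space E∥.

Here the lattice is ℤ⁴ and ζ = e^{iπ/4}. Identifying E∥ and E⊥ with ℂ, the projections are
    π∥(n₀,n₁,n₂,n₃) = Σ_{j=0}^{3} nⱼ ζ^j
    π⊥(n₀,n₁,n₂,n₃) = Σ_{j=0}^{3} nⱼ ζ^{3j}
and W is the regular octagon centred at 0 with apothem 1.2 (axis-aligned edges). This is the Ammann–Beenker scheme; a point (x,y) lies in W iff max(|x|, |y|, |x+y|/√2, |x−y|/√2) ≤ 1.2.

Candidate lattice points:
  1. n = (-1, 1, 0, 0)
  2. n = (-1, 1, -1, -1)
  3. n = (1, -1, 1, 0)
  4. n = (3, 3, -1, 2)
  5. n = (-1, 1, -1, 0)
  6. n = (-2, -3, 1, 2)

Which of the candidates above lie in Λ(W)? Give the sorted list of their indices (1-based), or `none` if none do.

none

Internal map: ζ^{3j} for j=0..3 gives (1,0), (−√2/2,√2/2), (0,−1), (√2/2,√2/2).
candidate 1: n = (-1, 1, 0, 0) → π⊥ ≈ (-1.707107, +0.707107); max(|x|,|y|,|x±y|/√2) = 1.707107 > 1.2 ⇒ ∉ W
candidate 2: n = (-1, 1, -1, -1) → π⊥ ≈ (-2.414214, +1.000000); max(|x|,|y|,|x±y|/√2) = 2.414214 > 1.2 ⇒ ∉ W
candidate 3: n = (1, -1, 1, 0) → π⊥ ≈ (+1.707107, -1.707107); max(|x|,|y|,|x±y|/√2) = 2.414214 > 1.2 ⇒ ∉ W
candidate 4: n = (3, 3, -1, 2) → π⊥ ≈ (+2.292893, +4.535534); max(|x|,|y|,|x±y|/√2) = 4.828427 > 1.2 ⇒ ∉ W
candidate 5: n = (-1, 1, -1, 0) → π⊥ ≈ (-1.707107, +1.707107); max(|x|,|y|,|x±y|/√2) = 2.414214 > 1.2 ⇒ ∉ W
candidate 6: n = (-2, -3, 1, 2) → π⊥ ≈ (+1.535534, -1.707107); max(|x|,|y|,|x±y|/√2) = 2.292893 > 1.2 ⇒ ∉ W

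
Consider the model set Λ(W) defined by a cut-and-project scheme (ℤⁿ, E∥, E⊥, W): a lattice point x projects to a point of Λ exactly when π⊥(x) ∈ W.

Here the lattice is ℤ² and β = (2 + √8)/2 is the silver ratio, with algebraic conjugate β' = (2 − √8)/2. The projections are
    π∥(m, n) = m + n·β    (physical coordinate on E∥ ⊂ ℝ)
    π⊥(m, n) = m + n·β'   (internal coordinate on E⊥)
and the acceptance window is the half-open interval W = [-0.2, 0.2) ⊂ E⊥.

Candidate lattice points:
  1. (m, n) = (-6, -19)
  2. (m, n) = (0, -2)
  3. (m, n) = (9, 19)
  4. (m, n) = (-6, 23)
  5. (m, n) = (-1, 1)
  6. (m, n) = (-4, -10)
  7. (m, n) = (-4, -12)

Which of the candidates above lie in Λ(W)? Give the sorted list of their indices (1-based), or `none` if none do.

6

Numerically β ≈ 2.4142 and β' = −1/β ≈ -0.4142.
#1 (-6,-19): internal coord -6 + (-19)·β' = +1.8701; +1.8701 ∉ [-0.2, 0.2) → out
#2 (0,-2): internal coord 0 + (-2)·β' = +0.8284; +0.8284 ∉ [-0.2, 0.2) → out
#3 (9,19): internal coord 9 + (19)·β' = +1.1299; +1.1299 ∉ [-0.2, 0.2) → out
#4 (-6,23): internal coord -6 + (23)·β' = -15.5269; -15.5269 ∉ [-0.2, 0.2) → out
#5 (-1,1): internal coord -1 + (1)·β' = -1.4142; -1.4142 ∉ [-0.2, 0.2) → out
#6 (-4,-10): internal coord -4 + (-10)·β' = +0.1421; +0.1421 ∈ [-0.2, 0.2) → IN Λ
#7 (-4,-12): internal coord -4 + (-12)·β' = +0.9706; +0.9706 ∉ [-0.2, 0.2) → out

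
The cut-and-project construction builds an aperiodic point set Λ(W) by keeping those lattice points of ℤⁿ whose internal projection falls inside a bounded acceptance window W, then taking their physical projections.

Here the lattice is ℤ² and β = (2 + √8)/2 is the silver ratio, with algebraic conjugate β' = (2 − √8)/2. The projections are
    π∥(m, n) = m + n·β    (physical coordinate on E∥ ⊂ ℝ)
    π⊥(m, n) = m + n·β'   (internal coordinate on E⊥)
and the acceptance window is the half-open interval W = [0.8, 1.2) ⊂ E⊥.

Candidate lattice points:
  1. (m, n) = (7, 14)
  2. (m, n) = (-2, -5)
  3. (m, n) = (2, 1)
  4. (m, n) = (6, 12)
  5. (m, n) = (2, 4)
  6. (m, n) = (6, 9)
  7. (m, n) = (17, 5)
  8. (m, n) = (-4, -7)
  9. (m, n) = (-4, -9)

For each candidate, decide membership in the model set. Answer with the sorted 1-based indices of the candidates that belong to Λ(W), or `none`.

Compute β' = (2−√8)/2 = -0.41421, so π⊥(m,n) = m -0.41421·n.
candidate 1: (m,n)=(7,14) → π∥ = 7+14·β ≈ 40.79899, π⊥ = 7+14·β' ≈ 1.20101 ∉ [0.8, 1.2) ⇒ out
candidate 2: (m,n)=(-2,-5) → π∥ = -2-5·β ≈ -14.07107, π⊥ = -2-5·β' ≈ 0.07107 ∉ [0.8, 1.2) ⇒ out
candidate 3: (m,n)=(2,1) → π∥ = 2+1·β ≈ 4.41421, π⊥ = 2+1·β' ≈ 1.58579 ∉ [0.8, 1.2) ⇒ out
candidate 4: (m,n)=(6,12) → π∥ = 6+12·β ≈ 34.97056, π⊥ = 6+12·β' ≈ 1.02944 ∈ [0.8, 1.2) ⇒ IN Λ
candidate 5: (m,n)=(2,4) → π∥ = 2+4·β ≈ 11.65685, π⊥ = 2+4·β' ≈ 0.34315 ∉ [0.8, 1.2) ⇒ out
candidate 6: (m,n)=(6,9) → π∥ = 6+9·β ≈ 27.72792, π⊥ = 6+9·β' ≈ 2.27208 ∉ [0.8, 1.2) ⇒ out
candidate 7: (m,n)=(17,5) → π∥ = 17+5·β ≈ 29.07107, π⊥ = 17+5·β' ≈ 14.92893 ∉ [0.8, 1.2) ⇒ out
candidate 8: (m,n)=(-4,-7) → π∥ = -4-7·β ≈ -20.89949, π⊥ = -4-7·β' ≈ -1.10051 ∉ [0.8, 1.2) ⇒ out
candidate 9: (m,n)=(-4,-9) → π∥ = -4-9·β ≈ -25.72792, π⊥ = -4-9·β' ≈ -0.27208 ∉ [0.8, 1.2) ⇒ out

4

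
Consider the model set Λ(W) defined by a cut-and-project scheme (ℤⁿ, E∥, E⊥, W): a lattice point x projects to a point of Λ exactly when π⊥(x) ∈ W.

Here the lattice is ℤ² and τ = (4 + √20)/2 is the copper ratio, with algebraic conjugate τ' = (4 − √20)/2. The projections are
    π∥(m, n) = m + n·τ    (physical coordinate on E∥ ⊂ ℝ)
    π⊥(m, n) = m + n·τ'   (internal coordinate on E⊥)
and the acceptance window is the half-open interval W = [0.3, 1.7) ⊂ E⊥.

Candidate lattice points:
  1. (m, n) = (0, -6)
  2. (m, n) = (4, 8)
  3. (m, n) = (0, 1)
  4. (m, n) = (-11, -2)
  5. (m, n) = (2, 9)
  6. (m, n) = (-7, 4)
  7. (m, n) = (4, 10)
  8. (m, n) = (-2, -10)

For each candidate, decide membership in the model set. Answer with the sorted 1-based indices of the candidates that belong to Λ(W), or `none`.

1, 7, 8

Compute τ' = (4−√20)/2 = -0.23607, so π⊥(m,n) = m -0.23607·n.
[1] lift (0,-6): star map gives 1.41641; window check 0.3 ≤ 1.41641 < 1.7 is true → IN Λ
[2] lift (4,8): star map gives 2.11146; window check 0.3 ≤ 2.11146 < 1.7 is false → out
[3] lift (0,1): star map gives -0.23607; window check 0.3 ≤ -0.23607 < 1.7 is false → out
[4] lift (-11,-2): star map gives -10.52786; window check 0.3 ≤ -10.52786 < 1.7 is false → out
[5] lift (2,9): star map gives -0.12461; window check 0.3 ≤ -0.12461 < 1.7 is false → out
[6] lift (-7,4): star map gives -7.94427; window check 0.3 ≤ -7.94427 < 1.7 is false → out
[7] lift (4,10): star map gives 1.63932; window check 0.3 ≤ 1.63932 < 1.7 is true → IN Λ
[8] lift (-2,-10): star map gives 0.36068; window check 0.3 ≤ 0.36068 < 1.7 is true → IN Λ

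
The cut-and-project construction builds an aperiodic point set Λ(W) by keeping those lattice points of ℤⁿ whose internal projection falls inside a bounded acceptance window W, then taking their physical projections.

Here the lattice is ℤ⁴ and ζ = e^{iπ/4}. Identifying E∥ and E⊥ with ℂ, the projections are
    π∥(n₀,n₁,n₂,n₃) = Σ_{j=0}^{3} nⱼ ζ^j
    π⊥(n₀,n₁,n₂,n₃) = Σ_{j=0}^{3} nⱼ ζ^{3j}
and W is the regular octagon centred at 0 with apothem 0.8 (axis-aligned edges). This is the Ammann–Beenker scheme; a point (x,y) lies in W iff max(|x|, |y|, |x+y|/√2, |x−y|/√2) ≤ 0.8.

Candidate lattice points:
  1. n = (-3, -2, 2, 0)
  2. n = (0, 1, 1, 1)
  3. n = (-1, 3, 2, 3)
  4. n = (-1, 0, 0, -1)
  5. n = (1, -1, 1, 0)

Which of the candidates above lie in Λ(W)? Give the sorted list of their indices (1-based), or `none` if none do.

2

π⊥(n) = n₀ + n₁ζ³ + n₂ζ⁶ + n₃ζ⁹ where ζ = e^{iπ/4}.
#1 (-3, -2, 2, 0): internal (-1.585786, -3.414214); octagon support 3.535534 vs apothem 0.8 → ∉ W
#2 (0, 1, 1, 1): internal (0.000000, 0.414214); octagon support 0.414214 vs apothem 0.8 → ∈ W
#3 (-1, 3, 2, 3): internal (-1.000000, 2.242641); octagon support 2.292893 vs apothem 0.8 → ∉ W
#4 (-1, 0, 0, -1): internal (-1.707107, -0.707107); octagon support 1.707107 vs apothem 0.8 → ∉ W
#5 (1, -1, 1, 0): internal (1.707107, -1.707107); octagon support 2.414214 vs apothem 0.8 → ∉ W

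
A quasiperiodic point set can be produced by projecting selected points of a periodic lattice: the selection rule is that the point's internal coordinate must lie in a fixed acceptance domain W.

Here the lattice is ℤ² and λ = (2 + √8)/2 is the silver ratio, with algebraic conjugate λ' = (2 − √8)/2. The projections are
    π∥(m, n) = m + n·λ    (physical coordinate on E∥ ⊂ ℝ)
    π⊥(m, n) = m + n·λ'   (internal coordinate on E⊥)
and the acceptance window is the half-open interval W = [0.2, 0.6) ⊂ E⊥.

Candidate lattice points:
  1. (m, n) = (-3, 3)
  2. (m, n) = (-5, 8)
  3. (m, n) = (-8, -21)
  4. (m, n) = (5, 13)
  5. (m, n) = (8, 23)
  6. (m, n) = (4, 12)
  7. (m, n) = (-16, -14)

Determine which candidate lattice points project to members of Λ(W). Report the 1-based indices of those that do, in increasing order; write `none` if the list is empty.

none

Numerically λ ≈ 2.4142 and λ' = −1/λ ≈ -0.4142.
#1 (-3,3): internal coord -3 + (3)·λ' = -4.2426; -4.2426 ∉ [0.2, 0.6) → out
#2 (-5,8): internal coord -5 + (8)·λ' = -8.3137; -8.3137 ∉ [0.2, 0.6) → out
#3 (-8,-21): internal coord -8 + (-21)·λ' = +0.6985; +0.6985 ∉ [0.2, 0.6) → out
#4 (5,13): internal coord 5 + (13)·λ' = -0.3848; -0.3848 ∉ [0.2, 0.6) → out
#5 (8,23): internal coord 8 + (23)·λ' = -1.5269; -1.5269 ∉ [0.2, 0.6) → out
#6 (4,12): internal coord 4 + (12)·λ' = -0.9706; -0.9706 ∉ [0.2, 0.6) → out
#7 (-16,-14): internal coord -16 + (-14)·λ' = -10.2010; -10.2010 ∉ [0.2, 0.6) → out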